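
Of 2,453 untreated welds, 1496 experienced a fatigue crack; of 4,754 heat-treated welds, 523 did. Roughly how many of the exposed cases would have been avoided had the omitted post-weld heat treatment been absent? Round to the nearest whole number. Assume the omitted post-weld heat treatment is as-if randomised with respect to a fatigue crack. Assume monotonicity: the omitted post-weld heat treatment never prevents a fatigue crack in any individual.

about 1226 cases

p₁ = P(outcome | exposed) = 1496/2453 = 0.60987
p₀ = P(outcome | unexposed) = 523/4754 = 0.11001
PN = (p₁ − p₀)/p₁ = (0.60987 − 0.11001) / 0.60987 ≈ 0.81961.
Attributable cases ≈ PN × (exposed cases) = 0.81961 × 1496 ≈ 1226.14.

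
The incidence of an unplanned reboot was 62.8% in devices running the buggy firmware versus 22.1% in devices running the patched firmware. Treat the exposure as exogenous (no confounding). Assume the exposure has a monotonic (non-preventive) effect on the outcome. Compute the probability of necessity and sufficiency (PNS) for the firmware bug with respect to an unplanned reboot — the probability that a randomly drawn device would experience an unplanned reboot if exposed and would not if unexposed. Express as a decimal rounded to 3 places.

PNS ≈ 0.407

p₁ = 0.628, p₀ = 0.221.
Under exogeneity and monotonicity, PNS = p₁ − p₀.
PNS = 0.628 − 0.221 = 0.407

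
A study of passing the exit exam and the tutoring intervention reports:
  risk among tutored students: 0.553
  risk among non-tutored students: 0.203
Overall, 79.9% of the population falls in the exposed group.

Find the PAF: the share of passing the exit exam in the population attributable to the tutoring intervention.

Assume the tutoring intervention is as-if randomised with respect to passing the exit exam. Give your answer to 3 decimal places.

PAF ≈ 0.579

Let p₁ = 0.553, p₀ = 0.203.
Overall risk P(Y=1) = π·p₁ + (1−π)·p₀ = 0.799×0.553 + 0.201×0.203 = 0.48265.
Under exogeneity, PAF = [P(Y=1) − p₀] / P(Y=1).
PAF = (0.48265 − 0.203) / 0.48265 ≈ 0.5794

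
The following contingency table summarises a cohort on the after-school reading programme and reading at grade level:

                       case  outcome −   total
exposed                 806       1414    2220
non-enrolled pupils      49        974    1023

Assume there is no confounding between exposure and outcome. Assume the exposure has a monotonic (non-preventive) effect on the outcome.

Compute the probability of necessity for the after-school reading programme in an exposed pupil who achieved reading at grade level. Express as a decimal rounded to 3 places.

p₁ = P(outcome | exposed) = 806/2220 = 0.36306
p₀ = P(outcome | unexposed) = 49/1023 = 0.047898
Under exogeneity and monotonicity, PN = (p₁ − p₀)/p₁.
PN = (0.36306 − 0.047898) / 0.36306 ≈ 0.8681

PN ≈ 0.868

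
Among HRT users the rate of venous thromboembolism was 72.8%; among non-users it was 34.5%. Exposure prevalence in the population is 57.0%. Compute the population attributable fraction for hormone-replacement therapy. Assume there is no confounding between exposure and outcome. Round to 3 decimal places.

PAF ≈ 0.388

p₁ = 0.728, p₀ = 0.345.
Overall risk P(Y=1) = π·p₁ + (1−π)·p₀ = 0.57×0.728 + 0.43×0.345 = 0.56331.
Under exogeneity, PAF = [P(Y=1) − p₀] / P(Y=1).
PAF = (0.56331 − 0.345) / 0.56331 ≈ 0.3875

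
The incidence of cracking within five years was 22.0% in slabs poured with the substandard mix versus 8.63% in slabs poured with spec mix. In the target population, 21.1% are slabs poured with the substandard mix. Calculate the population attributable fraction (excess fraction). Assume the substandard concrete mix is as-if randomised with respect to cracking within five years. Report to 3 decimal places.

p₁ = 0.22, p₀ = 0.0863.
Overall risk P(Y=1) = π·p₁ + (1−π)·p₀ = 0.211×0.22 + 0.789×0.0863 = 0.11451.
Under exogeneity, PAF = [P(Y=1) − p₀] / P(Y=1).
PAF = (0.11451 − 0.0863) / 0.11451 ≈ 0.2464

PAF ≈ 0.246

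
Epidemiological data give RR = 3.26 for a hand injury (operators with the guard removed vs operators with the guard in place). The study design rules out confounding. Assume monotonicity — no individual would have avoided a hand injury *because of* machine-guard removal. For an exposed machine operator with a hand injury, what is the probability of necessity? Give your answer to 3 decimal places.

Under exogeneity and monotonicity, PN = (RR − 1) / RR = 1 − 1/RR.
PN = (3.26 − 1) / 3.26 = 2.26 / 3.26 ≈ 0.6933

PN ≈ 0.693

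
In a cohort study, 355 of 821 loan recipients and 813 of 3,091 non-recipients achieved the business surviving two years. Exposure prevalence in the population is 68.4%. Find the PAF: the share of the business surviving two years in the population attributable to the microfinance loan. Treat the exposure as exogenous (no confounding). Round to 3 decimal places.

p₁ = P(outcome | exposed) = 355/821 = 0.4324
p₀ = P(outcome | unexposed) = 813/3091 = 0.26302
Overall risk P(Y=1) = π·p₁ + (1−π)·p₀ = 0.684×0.4324 + 0.316×0.26302 = 0.37888.
Under exogeneity, PAF = [P(Y=1) − p₀] / P(Y=1).
PAF = (0.37888 − 0.26302) / 0.37888 ≈ 0.3058

PAF ≈ 0.306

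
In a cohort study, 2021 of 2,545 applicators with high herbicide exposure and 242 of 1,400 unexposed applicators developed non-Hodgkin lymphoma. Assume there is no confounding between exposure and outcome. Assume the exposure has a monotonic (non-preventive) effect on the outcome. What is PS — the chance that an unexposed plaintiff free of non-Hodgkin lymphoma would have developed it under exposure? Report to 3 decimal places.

p₁ = P(outcome | exposed) = 2021/2545 = 0.79411
p₀ = P(outcome | unexposed) = 242/1400 = 0.17286
Under exogeneity and monotonicity, PS = (p₁ − p₀) / (1 − p₀).
PS = (0.79411 − 0.17286) / (1 − 0.17286) = 0.62125 / 0.82714 ≈ 0.7511

PS ≈ 0.751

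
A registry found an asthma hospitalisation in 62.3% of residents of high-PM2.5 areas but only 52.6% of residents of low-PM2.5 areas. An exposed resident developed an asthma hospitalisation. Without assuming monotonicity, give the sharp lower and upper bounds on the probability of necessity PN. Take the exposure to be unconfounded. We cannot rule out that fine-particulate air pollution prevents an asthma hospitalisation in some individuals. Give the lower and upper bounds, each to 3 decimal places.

0.156 ≤ PN ≤ 0.761

p₁ = 0.623, p₀ = 0.526.
Under exogeneity alone the bounds on PN are max{0,(p₁−p₀)/p₁} ≤ PN ≤ min{1,(1−p₀)/p₁}.
  lower = (p₁ − p₀)/p₁ = 0.097 / 0.623 ≈ 0.1557
  upper = min{1, (1 − p₀)/p₁} = 0.474 / 0.623 ≈ 0.7608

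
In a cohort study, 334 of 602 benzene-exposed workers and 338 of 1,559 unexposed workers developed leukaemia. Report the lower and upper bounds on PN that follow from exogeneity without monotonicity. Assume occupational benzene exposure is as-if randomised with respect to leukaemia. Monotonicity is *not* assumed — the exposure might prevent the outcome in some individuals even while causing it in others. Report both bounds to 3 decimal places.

p₁ = P(outcome | exposed) = 334/602 = 0.55482
p₀ = P(outcome | unexposed) = 338/1559 = 0.21681
Under exogeneity alone the bounds on PN are max{0,(p₁−p₀)/p₁} ≤ PN ≤ min{1,(1−p₀)/p₁}.
  lower = (p₁ − p₀)/p₁ = 0.33801 / 0.55482 ≈ 0.6092
  upper = min{1, (1 − p₀)/p₁} = 0.78319 / 0.55482 ≈ 1.4116 → capped at 1

0.609 ≤ PN ≤ 1.000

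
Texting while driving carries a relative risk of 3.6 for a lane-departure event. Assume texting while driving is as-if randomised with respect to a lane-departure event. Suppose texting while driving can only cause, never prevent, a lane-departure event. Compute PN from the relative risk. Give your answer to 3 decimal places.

PN ≈ 0.722

Under exogeneity and monotonicity, PN = (RR − 1) / RR = 1 − 1/RR.
PN = (3.6 − 1) / 3.6 = 2.6 / 3.6 ≈ 0.7222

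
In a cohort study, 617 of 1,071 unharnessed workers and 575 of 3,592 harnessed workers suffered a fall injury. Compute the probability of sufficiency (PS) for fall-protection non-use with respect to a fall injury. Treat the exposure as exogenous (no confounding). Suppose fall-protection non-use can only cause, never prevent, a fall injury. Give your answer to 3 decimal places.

PS ≈ 0.495

p₁ = P(outcome | exposed) = 617/1071 = 0.5761
p₀ = P(outcome | unexposed) = 575/3592 = 0.16008
Under exogeneity and monotonicity, PS = (p₁ − p₀) / (1 − p₀).
PS = (0.5761 − 0.16008) / (1 − 0.16008) = 0.41602 / 0.83992 ≈ 0.4953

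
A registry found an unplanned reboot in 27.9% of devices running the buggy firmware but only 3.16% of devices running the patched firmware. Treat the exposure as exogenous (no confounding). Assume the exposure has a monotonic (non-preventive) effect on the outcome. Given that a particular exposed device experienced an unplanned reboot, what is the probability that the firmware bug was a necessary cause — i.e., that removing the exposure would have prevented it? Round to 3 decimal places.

PN ≈ 0.887

p₁ = 0.279, p₀ = 0.0316.
Under exogeneity and monotonicity, PN = (p₁ − p₀) / p₁.
PN = (0.279 − 0.0316) / 0.279 = 0.2474 / 0.279 ≈ 0.8867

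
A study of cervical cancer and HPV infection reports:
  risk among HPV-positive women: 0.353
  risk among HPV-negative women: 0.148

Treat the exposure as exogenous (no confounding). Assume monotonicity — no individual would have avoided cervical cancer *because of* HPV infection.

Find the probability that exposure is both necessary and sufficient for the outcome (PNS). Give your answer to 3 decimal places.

Let p₁ = 0.353, p₀ = 0.148.
Under exogeneity and monotonicity, PNS = p₁ − p₀.
PNS = 0.353 − 0.148 = 0.205

PNS ≈ 0.205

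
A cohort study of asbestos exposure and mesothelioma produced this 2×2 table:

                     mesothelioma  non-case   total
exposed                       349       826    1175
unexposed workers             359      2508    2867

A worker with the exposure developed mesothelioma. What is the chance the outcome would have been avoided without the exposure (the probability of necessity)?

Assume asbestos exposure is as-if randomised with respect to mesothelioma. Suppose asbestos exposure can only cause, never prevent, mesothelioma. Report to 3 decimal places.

p₁ = P(outcome | exposed) = 349/1175 = 0.29702
p₀ = P(outcome | unexposed) = 359/2867 = 0.12522
Under exogeneity and monotonicity, PN = (p₁ − p₀)/p₁.
PN = (0.29702 − 0.12522) / 0.29702 ≈ 0.5784

PN ≈ 0.578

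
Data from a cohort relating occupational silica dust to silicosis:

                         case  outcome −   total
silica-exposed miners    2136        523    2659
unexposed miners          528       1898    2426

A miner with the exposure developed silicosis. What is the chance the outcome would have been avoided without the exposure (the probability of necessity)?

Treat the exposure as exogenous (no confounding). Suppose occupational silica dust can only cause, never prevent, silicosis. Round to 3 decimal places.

PN ≈ 0.729

p₁ = P(outcome | exposed) = 2136/2659 = 0.80331
p₀ = P(outcome | unexposed) = 528/2426 = 0.21764
Under exogeneity and monotonicity, PN = (p₁ − p₀) / p₁.
PN = (0.80331 − 0.21764) / 0.80331 = 0.58567 / 0.80331 ≈ 0.7291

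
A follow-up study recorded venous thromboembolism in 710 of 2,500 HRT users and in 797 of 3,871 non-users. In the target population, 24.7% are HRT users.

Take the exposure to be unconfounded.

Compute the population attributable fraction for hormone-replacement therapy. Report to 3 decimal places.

PAF ≈ 0.086

p₁ = P(outcome | exposed) = 710/2500 = 0.284
p₀ = P(outcome | unexposed) = 797/3871 = 0.20589
Overall risk P(Y=1) = π·p₁ + (1−π)·p₀ = 0.247×0.284 + 0.753×0.20589 = 0.22518.
Under exogeneity, PAF = [P(Y=1) − p₀] / P(Y=1).
PAF = (0.22518 − 0.20589) / 0.22518 ≈ 0.0857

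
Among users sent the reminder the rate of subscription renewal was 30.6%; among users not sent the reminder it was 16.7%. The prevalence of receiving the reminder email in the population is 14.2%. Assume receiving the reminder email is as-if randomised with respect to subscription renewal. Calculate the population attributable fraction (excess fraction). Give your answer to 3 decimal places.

p₁ = 0.306, p₀ = 0.167.
Overall risk P(Y=1) = π·p₁ + (1−π)·p₀ = 0.142×0.306 + 0.858×0.167 = 0.18674.
Under exogeneity, PAF = [P(Y=1) − p₀] / P(Y=1).
PAF = (0.18674 − 0.167) / 0.18674 ≈ 0.1057

PAF ≈ 0.106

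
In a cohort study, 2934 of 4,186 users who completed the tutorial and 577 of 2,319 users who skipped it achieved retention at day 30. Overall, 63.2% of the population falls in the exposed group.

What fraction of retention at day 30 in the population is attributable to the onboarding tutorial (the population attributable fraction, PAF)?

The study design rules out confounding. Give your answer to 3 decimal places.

PAF ≈ 0.535

p₁ = P(outcome | exposed) = 2934/4186 = 0.70091
p₀ = P(outcome | unexposed) = 577/2319 = 0.24881
Overall risk P(Y=1) = π·p₁ + (1−π)·p₀ = 0.632×0.70091 + 0.368×0.24881 = 0.53454.
Under exogeneity, PAF = [P(Y=1) − p₀] / P(Y=1).
PAF = (0.53454 − 0.24881) / 0.53454 ≈ 0.5345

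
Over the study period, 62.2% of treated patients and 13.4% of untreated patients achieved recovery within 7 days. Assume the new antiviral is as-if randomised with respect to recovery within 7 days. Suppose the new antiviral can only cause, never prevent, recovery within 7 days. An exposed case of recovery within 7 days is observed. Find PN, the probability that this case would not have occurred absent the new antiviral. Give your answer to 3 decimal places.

PN ≈ 0.785

p₁ = 0.622, p₀ = 0.134.
Under exogeneity and monotonicity, PN = (p₁ − p₀) / p₁.
PN = (0.622 − 0.134) / 0.622 = 0.488 / 0.622 ≈ 0.7846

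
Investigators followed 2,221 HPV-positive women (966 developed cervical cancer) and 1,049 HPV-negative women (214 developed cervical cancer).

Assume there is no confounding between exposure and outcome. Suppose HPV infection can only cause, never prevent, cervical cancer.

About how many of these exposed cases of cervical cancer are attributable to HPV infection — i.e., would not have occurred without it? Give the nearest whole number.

p₁ = P(outcome | exposed) = 966/2221 = 0.43494
p₀ = P(outcome | unexposed) = 214/1049 = 0.204
PN = (p₁ − p₀)/p₁ = (0.43494 − 0.204) / 0.43494 ≈ 0.53096.
Attributable cases ≈ PN × (exposed cases) = 0.53096 × 966 ≈ 512.91.

about 513 cases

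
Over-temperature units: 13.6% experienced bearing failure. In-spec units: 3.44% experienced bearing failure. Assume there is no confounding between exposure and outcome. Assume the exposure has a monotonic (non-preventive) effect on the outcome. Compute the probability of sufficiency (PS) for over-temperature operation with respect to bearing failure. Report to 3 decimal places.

PS ≈ 0.105

p₁ = 0.136, p₀ = 0.0344.
Under exogeneity and monotonicity, PS = (p₁ − p₀) / (1 − p₀).
PS = (0.136 − 0.0344) / (1 − 0.0344) = 0.1016 / 0.9656 ≈ 0.1052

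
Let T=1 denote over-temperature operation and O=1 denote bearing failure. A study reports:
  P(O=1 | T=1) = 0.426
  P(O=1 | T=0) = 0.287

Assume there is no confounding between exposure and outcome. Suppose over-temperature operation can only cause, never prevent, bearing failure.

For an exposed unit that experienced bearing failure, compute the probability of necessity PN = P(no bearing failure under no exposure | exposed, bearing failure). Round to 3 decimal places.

Let p₁ = 0.426, p₀ = 0.287.
Under exogeneity and monotonicity, PN = (p₁ − p₀) / p₁.
PN = (0.426 − 0.287) / 0.426 = 0.139 / 0.426 ≈ 0.3263

PN ≈ 0.326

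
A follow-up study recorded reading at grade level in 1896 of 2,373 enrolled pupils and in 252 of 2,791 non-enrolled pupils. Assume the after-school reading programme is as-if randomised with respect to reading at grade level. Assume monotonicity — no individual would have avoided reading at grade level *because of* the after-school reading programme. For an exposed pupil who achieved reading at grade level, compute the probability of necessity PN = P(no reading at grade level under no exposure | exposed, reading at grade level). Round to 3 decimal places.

p₁ = P(outcome | exposed) = 1896/2373 = 0.79899
p₀ = P(outcome | unexposed) = 252/2791 = 0.09029
Under exogeneity and monotonicity, PN = (p₁ − p₀) / p₁.
PN = (0.79899 − 0.09029) / 0.79899 = 0.7087 / 0.79899 ≈ 0.8870

PN ≈ 0.887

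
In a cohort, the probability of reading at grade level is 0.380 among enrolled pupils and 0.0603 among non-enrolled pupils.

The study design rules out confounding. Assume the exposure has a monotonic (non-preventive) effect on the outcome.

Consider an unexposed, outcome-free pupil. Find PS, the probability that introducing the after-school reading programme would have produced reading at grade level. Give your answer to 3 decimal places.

Let p₁ = 0.38, p₀ = 0.0603.
Under exogeneity and monotonicity, PS = (p₁ − p₀) / (1 − p₀).
PS = (0.38 − 0.0603) / (1 − 0.0603) = 0.3197 / 0.9397 ≈ 0.3402

PS ≈ 0.340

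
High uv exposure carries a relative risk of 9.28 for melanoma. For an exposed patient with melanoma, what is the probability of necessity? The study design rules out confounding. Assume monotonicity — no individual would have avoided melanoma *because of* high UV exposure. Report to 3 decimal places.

Under exogeneity and monotonicity, PN = (RR − 1) / RR = 1 − 1/RR.
PN = (9.28 − 1) / 9.28 = 8.28 / 9.28 ≈ 0.8922

PN ≈ 0.892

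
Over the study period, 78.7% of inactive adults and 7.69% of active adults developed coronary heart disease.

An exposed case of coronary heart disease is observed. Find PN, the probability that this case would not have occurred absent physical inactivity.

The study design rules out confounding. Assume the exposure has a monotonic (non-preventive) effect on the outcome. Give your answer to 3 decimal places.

PN ≈ 0.902

p₁ = 0.787, p₀ = 0.0769.
Under exogeneity and monotonicity, PN = (p₁ − p₀) / p₁.
PN = (0.787 − 0.0769) / 0.787 = 0.7101 / 0.787 ≈ 0.9023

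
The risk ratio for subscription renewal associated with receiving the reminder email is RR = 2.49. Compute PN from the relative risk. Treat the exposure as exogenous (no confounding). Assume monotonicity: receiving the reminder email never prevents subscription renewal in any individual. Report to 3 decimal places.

Under exogeneity and monotonicity, PN = (RR − 1) / RR = 1 − 1/RR.
PN = (2.49 − 1) / 2.49 = 1.49 / 2.49 ≈ 0.5984

PN ≈ 0.598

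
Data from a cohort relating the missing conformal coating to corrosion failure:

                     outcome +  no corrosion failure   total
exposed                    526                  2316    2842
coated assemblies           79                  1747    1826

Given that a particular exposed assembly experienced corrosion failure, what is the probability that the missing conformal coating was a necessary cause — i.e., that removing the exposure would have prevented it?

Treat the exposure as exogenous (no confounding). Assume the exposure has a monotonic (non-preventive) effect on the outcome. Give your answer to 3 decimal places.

PN ≈ 0.766

p₁ = P(outcome | exposed) = 526/2842 = 0.18508
p₀ = P(outcome | unexposed) = 79/1826 = 0.043264
Under exogeneity and monotonicity, PN = (p₁ − p₀)/p₁.
PN = (0.18508 − 0.043264) / 0.18508 ≈ 0.7662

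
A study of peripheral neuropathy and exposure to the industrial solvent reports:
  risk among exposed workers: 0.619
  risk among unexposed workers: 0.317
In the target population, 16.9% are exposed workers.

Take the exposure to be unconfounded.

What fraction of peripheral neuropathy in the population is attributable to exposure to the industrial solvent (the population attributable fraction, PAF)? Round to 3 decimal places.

Let p₁ = 0.619, p₀ = 0.317.
Overall risk P(Y=1) = π·p₁ + (1−π)·p₀ = 0.169×0.619 + 0.831×0.317 = 0.36804.
Under exogeneity, PAF = [P(Y=1) − p₀] / P(Y=1).
PAF = (0.36804 − 0.317) / 0.36804 ≈ 0.1387

PAF ≈ 0.139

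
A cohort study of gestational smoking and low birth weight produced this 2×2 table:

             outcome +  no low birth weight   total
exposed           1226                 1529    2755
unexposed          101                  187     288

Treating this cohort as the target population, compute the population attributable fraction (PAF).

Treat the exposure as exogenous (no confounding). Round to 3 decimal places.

p₁ = P(outcome | exposed) = 1226/2755 = 0.44501
p₀ = P(outcome | unexposed) = 101/288 = 0.35069
Exposure prevalence π = 2755/3043 = 0.90536; overall risk P(Y=1) = 0.43608.
Under exogeneity, PAF = [P(Y=1) − p₀]/P(Y=1).
PAF = (0.43608 − 0.35069) / 0.43608 ≈ 0.1958

PAF ≈ 0.196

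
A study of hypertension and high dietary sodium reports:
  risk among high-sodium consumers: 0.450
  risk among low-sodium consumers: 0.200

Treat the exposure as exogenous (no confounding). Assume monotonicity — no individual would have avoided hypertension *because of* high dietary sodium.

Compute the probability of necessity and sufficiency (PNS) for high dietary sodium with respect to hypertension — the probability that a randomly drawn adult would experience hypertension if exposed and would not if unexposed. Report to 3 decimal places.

Let p₁ = 0.45, p₀ = 0.2.
Under exogeneity and monotonicity, PNS = p₁ − p₀.
PNS = 0.45 − 0.2 = 0.25

PNS ≈ 0.250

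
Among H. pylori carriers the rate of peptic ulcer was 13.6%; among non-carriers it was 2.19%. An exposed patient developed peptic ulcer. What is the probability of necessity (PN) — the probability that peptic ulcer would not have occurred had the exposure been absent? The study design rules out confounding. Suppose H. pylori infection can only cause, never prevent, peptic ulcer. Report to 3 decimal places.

PN ≈ 0.839

p₁ = 0.136, p₀ = 0.0219.
Under exogeneity and monotonicity, PN = (p₁ − p₀) / p₁.
PN = (0.136 − 0.0219) / 0.136 = 0.1141 / 0.136 ≈ 0.8390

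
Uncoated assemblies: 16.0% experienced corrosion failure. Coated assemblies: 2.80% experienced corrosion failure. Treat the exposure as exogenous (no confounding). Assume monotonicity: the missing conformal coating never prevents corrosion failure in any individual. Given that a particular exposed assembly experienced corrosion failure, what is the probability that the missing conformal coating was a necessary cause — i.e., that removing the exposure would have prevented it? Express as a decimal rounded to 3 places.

p₁ = 0.16, p₀ = 0.028.
Under exogeneity and monotonicity, PN = (p₁ − p₀) / p₁.
PN = (0.16 − 0.028) / 0.16 = 0.132 / 0.16 ≈ 0.8250

PN ≈ 0.825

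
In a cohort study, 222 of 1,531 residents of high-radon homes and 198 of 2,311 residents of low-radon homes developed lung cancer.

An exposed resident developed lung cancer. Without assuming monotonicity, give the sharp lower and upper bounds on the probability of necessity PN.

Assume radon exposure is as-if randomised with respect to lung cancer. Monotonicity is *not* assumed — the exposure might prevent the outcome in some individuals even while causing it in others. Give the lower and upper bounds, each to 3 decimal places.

p₁ = P(outcome | exposed) = 222/1531 = 0.145
p₀ = P(outcome | unexposed) = 198/2311 = 0.085677
Under exogeneity alone the bounds on PN are max{0,(p₁−p₀)/p₁} ≤ PN ≤ min{1,(1−p₀)/p₁}.
  lower = (p₁ − p₀)/p₁ = 0.059326 / 0.145 ≈ 0.4091
  upper = min{1, (1 − p₀)/p₁} = 0.91432 / 0.145 ≈ 6.3055 → capped at 1

0.409 ≤ PN ≤ 1.000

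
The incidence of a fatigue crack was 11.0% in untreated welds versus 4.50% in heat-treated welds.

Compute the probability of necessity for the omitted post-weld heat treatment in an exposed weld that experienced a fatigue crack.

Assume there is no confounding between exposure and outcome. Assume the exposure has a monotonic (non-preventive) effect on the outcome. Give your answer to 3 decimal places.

PN ≈ 0.591

p₁ = 0.11, p₀ = 0.045.
Under exogeneity and monotonicity, PN = (p₁ − p₀) / p₁.
PN = (0.11 − 0.045) / 0.11 = 0.065 / 0.11 ≈ 0.5909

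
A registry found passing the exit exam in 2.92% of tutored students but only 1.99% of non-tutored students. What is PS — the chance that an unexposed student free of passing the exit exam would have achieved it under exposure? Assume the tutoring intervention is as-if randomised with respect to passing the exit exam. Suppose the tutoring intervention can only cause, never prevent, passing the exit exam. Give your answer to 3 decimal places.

PS ≈ 0.009

p₁ = 0.0292, p₀ = 0.0199.
Under exogeneity and monotonicity, PS = (p₁ − p₀) / (1 − p₀).
PS = (0.0292 − 0.0199) / (1 − 0.0199) = 0.0093 / 0.9801 ≈ 0.0095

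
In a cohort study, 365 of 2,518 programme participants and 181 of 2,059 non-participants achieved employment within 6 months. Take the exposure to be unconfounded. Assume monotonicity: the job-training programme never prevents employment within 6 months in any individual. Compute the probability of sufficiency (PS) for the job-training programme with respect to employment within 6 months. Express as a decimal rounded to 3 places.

p₁ = P(outcome | exposed) = 365/2518 = 0.14496
p₀ = P(outcome | unexposed) = 181/2059 = 0.087907
Under exogeneity and monotonicity, PS = (p₁ − p₀) / (1 − p₀).
PS = (0.14496 − 0.087907) / (1 − 0.087907) = 0.05705 / 0.91209 ≈ 0.0625

PS ≈ 0.063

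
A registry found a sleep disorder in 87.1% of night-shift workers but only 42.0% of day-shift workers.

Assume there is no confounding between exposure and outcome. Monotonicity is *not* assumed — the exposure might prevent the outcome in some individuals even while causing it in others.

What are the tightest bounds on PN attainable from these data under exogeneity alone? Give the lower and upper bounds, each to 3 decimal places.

p₁ = 0.871, p₀ = 0.42.
Under exogeneity alone the bounds on PN are max{0,(p₁−p₀)/p₁} ≤ PN ≤ min{1,(1−p₀)/p₁}.
  lower = (p₁ − p₀)/p₁ = 0.451 / 0.871 ≈ 0.5178
  upper = min{1, (1 − p₀)/p₁} = 0.58 / 0.871 ≈ 0.6659

0.518 ≤ PN ≤ 0.666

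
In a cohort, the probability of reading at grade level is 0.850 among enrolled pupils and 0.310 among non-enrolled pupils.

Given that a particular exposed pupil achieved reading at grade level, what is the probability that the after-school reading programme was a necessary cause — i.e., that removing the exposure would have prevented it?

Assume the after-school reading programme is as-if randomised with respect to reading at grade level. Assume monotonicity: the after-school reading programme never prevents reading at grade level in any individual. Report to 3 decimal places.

Let p₁ = 0.85, p₀ = 0.31.
Under exogeneity and monotonicity, PN = (p₁ − p₀) / p₁.
PN = (0.85 − 0.31) / 0.85 = 0.54 / 0.85 ≈ 0.6353

PN ≈ 0.635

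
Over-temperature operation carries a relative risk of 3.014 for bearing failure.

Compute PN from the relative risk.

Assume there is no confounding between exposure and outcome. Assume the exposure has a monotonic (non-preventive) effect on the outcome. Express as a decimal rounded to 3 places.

PN ≈ 0.668

Under exogeneity and monotonicity, PN = (RR − 1) / RR = 1 − 1/RR.
PN = (3.014 − 1) / 3.014 = 2.014 / 3.014 ≈ 0.6682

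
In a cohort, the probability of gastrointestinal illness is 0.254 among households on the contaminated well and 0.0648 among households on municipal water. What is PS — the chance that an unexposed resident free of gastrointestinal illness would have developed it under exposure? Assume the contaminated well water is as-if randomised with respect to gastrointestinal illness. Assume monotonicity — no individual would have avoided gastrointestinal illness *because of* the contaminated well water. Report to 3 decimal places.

PS ≈ 0.202

Let p₁ = 0.254, p₀ = 0.0648.
Under exogeneity and monotonicity, PS = (p₁ − p₀) / (1 − p₀).
PS = (0.254 − 0.0648) / (1 − 0.0648) = 0.1892 / 0.9352 ≈ 0.2023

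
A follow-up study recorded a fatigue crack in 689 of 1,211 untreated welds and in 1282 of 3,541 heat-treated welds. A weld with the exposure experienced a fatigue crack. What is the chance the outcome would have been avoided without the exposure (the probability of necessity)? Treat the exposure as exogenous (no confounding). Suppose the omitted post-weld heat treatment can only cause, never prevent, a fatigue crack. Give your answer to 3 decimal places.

PN ≈ 0.364

p₁ = P(outcome | exposed) = 689/1211 = 0.56895
p₀ = P(outcome | unexposed) = 1282/3541 = 0.36204
Under exogeneity and monotonicity, PN = (p₁ − p₀) / p₁.
PN = (0.56895 − 0.36204) / 0.56895 = 0.20691 / 0.56895 ≈ 0.3637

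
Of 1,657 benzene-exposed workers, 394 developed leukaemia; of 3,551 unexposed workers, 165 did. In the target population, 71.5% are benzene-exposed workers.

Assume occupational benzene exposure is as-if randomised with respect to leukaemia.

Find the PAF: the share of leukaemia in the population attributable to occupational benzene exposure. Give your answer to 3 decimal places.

p₁ = P(outcome | exposed) = 394/1657 = 0.23778
p₀ = P(outcome | unexposed) = 165/3551 = 0.046466
Overall risk P(Y=1) = π·p₁ + (1−π)·p₀ = 0.715×0.23778 + 0.285×0.046466 = 0.18325.
Under exogeneity, PAF = [P(Y=1) − p₀] / P(Y=1).
PAF = (0.18325 − 0.046466) / 0.18325 ≈ 0.7464

PAF ≈ 0.746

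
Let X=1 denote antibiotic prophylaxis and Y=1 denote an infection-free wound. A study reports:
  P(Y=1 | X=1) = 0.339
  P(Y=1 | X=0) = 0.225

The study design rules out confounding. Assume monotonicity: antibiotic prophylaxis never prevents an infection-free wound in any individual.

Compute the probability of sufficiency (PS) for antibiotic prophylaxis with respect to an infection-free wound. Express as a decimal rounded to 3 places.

Let p₁ = 0.339, p₀ = 0.225.
Under exogeneity and monotonicity, PS = (p₁ − p₀) / (1 − p₀).
PS = (0.339 − 0.225) / (1 − 0.225) = 0.114 / 0.775 ≈ 0.1471

PS ≈ 0.147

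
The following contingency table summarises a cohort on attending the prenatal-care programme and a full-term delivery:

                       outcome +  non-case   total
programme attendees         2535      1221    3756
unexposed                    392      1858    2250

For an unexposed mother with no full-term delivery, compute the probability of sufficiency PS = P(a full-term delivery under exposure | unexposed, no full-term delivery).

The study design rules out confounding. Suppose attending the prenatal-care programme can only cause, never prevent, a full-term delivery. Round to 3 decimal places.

p₁ = P(outcome | exposed) = 2535/3756 = 0.67492
p₀ = P(outcome | unexposed) = 392/2250 = 0.17422
Under exogeneity and monotonicity, PS = (p₁ − p₀) / (1 − p₀).
PS = (0.67492 − 0.17422) / (1 − 0.17422) = 0.5007 / 0.82578 ≈ 0.6063

PS ≈ 0.606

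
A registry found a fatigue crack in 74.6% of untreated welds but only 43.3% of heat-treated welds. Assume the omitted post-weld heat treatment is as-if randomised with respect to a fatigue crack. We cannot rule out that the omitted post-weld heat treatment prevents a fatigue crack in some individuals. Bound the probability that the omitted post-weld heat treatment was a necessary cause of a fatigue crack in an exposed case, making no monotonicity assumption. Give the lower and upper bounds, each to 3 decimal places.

p₁ = 0.746, p₀ = 0.433.
Under exogeneity alone the bounds on PN are max{0,(p₁−p₀)/p₁} ≤ PN ≤ min{1,(1−p₀)/p₁}.
  lower = (p₁ − p₀)/p₁ = 0.313 / 0.746 ≈ 0.4196
  upper = min{1, (1 − p₀)/p₁} = 0.567 / 0.746 ≈ 0.7601

0.420 ≤ PN ≤ 0.760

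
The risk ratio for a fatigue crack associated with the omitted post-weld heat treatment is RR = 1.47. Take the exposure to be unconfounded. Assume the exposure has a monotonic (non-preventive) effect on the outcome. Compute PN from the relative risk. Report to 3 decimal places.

PN ≈ 0.320

Under exogeneity and monotonicity, PN = (RR − 1) / RR = 1 − 1/RR.
PN = (1.47 − 1) / 1.47 = 0.47 / 1.47 ≈ 0.3197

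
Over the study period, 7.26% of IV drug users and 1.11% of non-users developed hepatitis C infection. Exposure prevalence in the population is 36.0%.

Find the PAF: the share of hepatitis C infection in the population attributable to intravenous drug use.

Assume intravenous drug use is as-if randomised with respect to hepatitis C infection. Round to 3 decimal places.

p₁ = 0.0726, p₀ = 0.0111.
Overall risk P(Y=1) = π·p₁ + (1−π)·p₀ = 0.36×0.0726 + 0.64×0.0111 = 0.03324.
Under exogeneity, PAF = [P(Y=1) − p₀] / P(Y=1).
PAF = (0.03324 − 0.0111) / 0.03324 ≈ 0.6661

PAF ≈ 0.666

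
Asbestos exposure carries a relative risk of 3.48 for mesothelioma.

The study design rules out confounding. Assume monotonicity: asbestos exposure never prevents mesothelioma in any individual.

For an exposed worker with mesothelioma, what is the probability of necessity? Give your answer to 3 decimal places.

PN ≈ 0.713

Under exogeneity and monotonicity, PN = (RR − 1) / RR = 1 − 1/RR.
PN = (3.48 − 1) / 3.48 = 2.48 / 3.48 ≈ 0.7126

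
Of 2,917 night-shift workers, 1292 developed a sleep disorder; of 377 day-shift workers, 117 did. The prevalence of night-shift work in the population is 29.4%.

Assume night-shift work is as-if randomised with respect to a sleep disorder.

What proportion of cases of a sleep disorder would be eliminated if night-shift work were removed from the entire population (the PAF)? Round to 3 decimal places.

p₁ = P(outcome | exposed) = 1292/2917 = 0.44292
p₀ = P(outcome | unexposed) = 117/377 = 0.31034
Overall risk P(Y=1) = π·p₁ + (1−π)·p₀ = 0.294×0.44292 + 0.706×0.31034 = 0.34932.
Under exogeneity, PAF = [P(Y=1) − p₀] / P(Y=1).
PAF = (0.34932 − 0.31034) / 0.34932 ≈ 0.1116

PAF ≈ 0.112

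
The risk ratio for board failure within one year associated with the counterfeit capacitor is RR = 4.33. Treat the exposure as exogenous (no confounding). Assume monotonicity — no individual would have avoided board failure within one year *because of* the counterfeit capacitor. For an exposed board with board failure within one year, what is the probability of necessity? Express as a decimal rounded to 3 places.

PN ≈ 0.769

Under exogeneity and monotonicity, PN = (RR − 1) / RR = 1 − 1/RR.
PN = (4.33 − 1) / 4.33 = 3.33 / 4.33 ≈ 0.7691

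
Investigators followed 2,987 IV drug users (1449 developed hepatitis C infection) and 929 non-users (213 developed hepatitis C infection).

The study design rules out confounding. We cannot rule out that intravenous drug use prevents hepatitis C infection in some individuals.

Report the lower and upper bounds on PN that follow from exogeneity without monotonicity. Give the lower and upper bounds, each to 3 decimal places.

p₁ = P(outcome | exposed) = 1449/2987 = 0.4851
p₀ = P(outcome | unexposed) = 213/929 = 0.22928
Under exogeneity alone the bounds on PN are max{0,(p₁−p₀)/p₁} ≤ PN ≤ min{1,(1−p₀)/p₁}.
  lower = (p₁ − p₀)/p₁ = 0.25582 / 0.4851 ≈ 0.5274
  upper = min{1, (1 − p₀)/p₁} = 0.77072 / 0.4851 ≈ 1.5888 → capped at 1

0.527 ≤ PN ≤ 1.000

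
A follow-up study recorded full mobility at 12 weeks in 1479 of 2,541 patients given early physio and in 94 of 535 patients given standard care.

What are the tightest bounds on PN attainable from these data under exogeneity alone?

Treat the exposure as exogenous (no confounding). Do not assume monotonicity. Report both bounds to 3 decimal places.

p₁ = P(outcome | exposed) = 1479/2541 = 0.58205
p₀ = P(outcome | unexposed) = 94/535 = 0.1757
Under exogeneity alone the bounds on PN are max{0,(p₁−p₀)/p₁} ≤ PN ≤ min{1,(1−p₀)/p₁}.
  lower = (p₁ − p₀)/p₁ = 0.40635 / 0.58205 ≈ 0.6981
  upper = min{1, (1 − p₀)/p₁} = 0.8243 / 0.58205 ≈ 1.4162 → capped at 1

0.698 ≤ PN ≤ 1.000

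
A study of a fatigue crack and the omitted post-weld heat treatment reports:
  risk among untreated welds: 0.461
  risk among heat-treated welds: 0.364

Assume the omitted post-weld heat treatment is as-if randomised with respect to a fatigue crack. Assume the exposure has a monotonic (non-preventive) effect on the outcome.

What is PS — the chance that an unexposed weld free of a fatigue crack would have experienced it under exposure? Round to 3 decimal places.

Let p₁ = 0.461, p₀ = 0.364.
Under exogeneity and monotonicity, PS = (p₁ − p₀) / (1 − p₀).
PS = (0.461 − 0.364) / (1 − 0.364) = 0.097 / 0.636 ≈ 0.1525

PS ≈ 0.153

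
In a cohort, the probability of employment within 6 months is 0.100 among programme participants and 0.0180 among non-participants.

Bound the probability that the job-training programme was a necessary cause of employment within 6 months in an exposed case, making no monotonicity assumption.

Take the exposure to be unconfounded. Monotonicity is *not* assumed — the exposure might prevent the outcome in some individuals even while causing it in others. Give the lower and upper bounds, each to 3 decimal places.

0.820 ≤ PN ≤ 1.000

Let p₁ = 0.1, p₀ = 0.018.
Under exogeneity alone the bounds on PN are max{0,(p₁−p₀)/p₁} ≤ PN ≤ min{1,(1−p₀)/p₁}.
  lower = (p₁ − p₀)/p₁ = 0.082 / 0.1 ≈ 0.8200
  upper = min{1, (1 − p₀)/p₁} = 0.982 / 0.1 ≈ 9.8200 → capped at 1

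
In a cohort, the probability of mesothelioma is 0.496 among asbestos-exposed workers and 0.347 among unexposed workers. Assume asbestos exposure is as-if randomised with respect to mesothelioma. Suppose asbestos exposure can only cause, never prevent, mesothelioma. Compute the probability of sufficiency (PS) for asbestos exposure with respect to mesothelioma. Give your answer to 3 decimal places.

Let p₁ = 0.496, p₀ = 0.347.
Under exogeneity and monotonicity, PS = (p₁ − p₀) / (1 − p₀).
PS = (0.496 − 0.347) / (1 − 0.347) = 0.149 / 0.653 ≈ 0.2282

PS ≈ 0.228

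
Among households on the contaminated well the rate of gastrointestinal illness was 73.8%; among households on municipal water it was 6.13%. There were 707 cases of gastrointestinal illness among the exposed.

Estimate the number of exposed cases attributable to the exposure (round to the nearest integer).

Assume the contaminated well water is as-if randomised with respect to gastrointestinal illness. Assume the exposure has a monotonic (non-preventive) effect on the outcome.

about 648 cases

p₁ = 0.738, p₀ = 0.0613.
PN = (p₁ − p₀)/p₁ = (0.738 − 0.0613) / 0.738 ≈ 0.91694.
Attributable cases ≈ PN × (exposed cases) = 0.91694 × 707 ≈ 648.27.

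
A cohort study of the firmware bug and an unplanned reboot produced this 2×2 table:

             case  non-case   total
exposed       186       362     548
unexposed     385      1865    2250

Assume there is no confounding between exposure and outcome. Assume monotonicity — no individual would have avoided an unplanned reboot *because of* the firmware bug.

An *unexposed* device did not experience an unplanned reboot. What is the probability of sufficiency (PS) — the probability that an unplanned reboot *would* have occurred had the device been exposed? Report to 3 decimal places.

p₁ = P(outcome | exposed) = 186/548 = 0.33942
p₀ = P(outcome | unexposed) = 385/2250 = 0.17111
Under exogeneity and monotonicity, PS = (p₁ − p₀) / (1 − p₀).
PS = (0.33942 − 0.17111) / (1 − 0.17111) = 0.1683 / 0.82889 ≈ 0.2030

PS ≈ 0.203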